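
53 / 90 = 0.59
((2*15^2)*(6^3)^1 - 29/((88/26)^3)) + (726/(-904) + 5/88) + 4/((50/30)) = 4678178506019/48128960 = 97200.91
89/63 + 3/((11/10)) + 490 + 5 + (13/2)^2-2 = 1495189/2772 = 539.39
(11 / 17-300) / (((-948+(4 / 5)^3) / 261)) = 5725125 / 69428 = 82.46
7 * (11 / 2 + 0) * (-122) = -4697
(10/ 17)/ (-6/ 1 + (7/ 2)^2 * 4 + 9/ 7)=7/ 527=0.01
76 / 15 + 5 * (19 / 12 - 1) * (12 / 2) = 677 / 30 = 22.57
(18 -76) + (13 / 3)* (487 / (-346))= -66535 / 1038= -64.10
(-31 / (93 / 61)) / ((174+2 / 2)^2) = -61 / 91875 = -0.00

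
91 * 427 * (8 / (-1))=-310856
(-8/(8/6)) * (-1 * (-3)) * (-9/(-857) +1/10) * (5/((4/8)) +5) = -25569/857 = -29.84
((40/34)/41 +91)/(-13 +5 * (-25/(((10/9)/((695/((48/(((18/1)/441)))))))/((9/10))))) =-99484896/79603673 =-1.25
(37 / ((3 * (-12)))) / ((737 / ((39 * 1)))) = -481 / 8844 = -0.05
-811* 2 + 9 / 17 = -27565 / 17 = -1621.47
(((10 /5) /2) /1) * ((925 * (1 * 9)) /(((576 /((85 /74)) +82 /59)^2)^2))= 5265844031108953125 /40442027245470799811001616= 0.00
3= 3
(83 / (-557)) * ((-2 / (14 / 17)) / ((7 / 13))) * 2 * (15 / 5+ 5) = 293488 / 27293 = 10.75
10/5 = 2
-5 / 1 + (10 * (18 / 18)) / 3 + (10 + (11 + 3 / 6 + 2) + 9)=185 / 6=30.83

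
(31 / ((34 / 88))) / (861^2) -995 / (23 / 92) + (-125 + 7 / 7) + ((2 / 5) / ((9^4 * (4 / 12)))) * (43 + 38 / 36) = -565562362046851 / 137807867295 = -4103.99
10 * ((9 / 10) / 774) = 1 / 86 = 0.01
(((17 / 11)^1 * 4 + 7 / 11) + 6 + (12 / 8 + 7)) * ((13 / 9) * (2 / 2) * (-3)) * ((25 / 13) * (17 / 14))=-28475 / 132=-215.72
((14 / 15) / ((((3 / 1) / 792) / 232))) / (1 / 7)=2000768 / 5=400153.60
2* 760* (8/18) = 6080/9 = 675.56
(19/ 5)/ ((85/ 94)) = 1786/ 425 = 4.20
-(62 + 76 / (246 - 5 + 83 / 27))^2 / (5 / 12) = -505855918272 / 54285125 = -9318.50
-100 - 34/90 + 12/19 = -85283/855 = -99.75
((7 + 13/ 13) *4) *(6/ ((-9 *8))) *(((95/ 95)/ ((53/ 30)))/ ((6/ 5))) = -200/ 159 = -1.26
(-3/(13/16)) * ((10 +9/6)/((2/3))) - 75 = -1803/13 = -138.69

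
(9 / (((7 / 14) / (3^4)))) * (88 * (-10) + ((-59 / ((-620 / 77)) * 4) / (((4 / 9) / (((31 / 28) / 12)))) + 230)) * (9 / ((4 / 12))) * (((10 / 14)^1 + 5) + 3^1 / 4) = -734089157019 / 4480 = -163859186.83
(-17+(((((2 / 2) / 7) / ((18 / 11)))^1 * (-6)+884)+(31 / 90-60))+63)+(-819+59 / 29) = 965663 / 18270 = 52.86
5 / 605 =1 / 121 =0.01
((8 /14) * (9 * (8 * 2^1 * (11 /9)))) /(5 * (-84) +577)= 704 /1099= 0.64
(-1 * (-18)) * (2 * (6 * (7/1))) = 1512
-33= -33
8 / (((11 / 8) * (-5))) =-64 / 55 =-1.16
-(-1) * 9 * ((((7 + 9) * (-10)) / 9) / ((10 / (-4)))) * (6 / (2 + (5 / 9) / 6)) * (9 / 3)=550.51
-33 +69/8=-195/8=-24.38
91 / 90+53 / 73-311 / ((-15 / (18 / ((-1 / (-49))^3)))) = 288466418089 / 6570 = 43906608.54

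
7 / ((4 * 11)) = 7 / 44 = 0.16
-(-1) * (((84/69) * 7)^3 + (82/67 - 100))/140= 211978853/57063230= 3.71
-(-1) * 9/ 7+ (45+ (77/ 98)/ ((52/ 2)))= 16859/ 364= 46.32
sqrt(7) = 2.65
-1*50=-50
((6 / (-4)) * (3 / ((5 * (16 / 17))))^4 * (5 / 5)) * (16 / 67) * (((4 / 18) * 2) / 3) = -751689 / 85760000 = -0.01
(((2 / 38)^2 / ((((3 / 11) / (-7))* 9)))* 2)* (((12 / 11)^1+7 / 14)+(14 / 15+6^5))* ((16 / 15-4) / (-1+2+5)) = 395304602 / 6579225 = 60.08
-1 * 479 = -479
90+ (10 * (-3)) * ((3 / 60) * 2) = 87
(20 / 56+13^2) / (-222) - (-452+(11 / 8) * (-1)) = 2813437 / 6216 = 452.61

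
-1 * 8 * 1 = -8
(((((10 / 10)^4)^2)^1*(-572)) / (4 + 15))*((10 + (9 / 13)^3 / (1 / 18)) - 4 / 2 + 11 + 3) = -2704064 / 3211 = -842.13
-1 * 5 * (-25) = 125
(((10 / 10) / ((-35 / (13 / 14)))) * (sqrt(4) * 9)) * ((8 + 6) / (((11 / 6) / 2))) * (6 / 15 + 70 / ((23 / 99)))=-97426368 / 44275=-2200.48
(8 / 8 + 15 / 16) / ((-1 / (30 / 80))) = -93 / 128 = -0.73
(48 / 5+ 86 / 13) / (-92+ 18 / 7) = -3689 / 20345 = -0.18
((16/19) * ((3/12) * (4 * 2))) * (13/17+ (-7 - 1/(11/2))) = -38400/3553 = -10.81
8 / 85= 0.09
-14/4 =-7/2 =-3.50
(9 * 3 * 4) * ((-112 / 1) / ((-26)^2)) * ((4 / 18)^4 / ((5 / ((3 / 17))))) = -1792 / 1163565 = -0.00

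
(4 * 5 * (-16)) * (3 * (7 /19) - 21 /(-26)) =-151200 /247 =-612.15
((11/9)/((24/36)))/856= 11/5136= 0.00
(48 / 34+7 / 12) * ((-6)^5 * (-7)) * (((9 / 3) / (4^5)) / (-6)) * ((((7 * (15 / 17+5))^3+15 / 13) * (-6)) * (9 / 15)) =1852228759538619 / 138978944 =13327405.62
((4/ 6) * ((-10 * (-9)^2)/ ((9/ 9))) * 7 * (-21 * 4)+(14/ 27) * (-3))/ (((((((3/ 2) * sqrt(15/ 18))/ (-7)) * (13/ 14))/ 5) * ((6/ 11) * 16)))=-770140987 * sqrt(30)/ 4212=-1001480.51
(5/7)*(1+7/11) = 90/77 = 1.17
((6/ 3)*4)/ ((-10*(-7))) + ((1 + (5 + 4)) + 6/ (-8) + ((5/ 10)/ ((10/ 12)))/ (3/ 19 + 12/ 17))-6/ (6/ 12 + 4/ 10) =44167/ 13020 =3.39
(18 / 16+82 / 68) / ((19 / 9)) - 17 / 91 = 215695 / 235144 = 0.92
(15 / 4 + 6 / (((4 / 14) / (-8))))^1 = -657 / 4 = -164.25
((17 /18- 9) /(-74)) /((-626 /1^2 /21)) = -1015 /277944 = -0.00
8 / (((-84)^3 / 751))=-751 / 74088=-0.01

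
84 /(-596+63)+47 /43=21439 /22919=0.94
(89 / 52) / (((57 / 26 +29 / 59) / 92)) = 58.67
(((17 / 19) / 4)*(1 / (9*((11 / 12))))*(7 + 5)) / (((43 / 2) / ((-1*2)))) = -272 / 8987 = -0.03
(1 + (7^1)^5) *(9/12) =12606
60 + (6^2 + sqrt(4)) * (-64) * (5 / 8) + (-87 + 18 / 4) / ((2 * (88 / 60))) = -11905 / 8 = -1488.12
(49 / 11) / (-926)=-0.00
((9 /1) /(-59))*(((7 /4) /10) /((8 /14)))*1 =-441 /9440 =-0.05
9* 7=63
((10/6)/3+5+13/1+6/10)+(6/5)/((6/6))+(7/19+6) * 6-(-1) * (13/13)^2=50929/855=59.57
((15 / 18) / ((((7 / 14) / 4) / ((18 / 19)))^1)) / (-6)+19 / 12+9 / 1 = 2173 / 228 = 9.53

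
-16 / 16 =-1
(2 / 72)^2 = 1 / 1296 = 0.00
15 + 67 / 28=487 / 28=17.39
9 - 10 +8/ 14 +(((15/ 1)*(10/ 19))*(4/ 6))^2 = 68917/ 2527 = 27.27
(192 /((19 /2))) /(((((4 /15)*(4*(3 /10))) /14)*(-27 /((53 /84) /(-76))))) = 2650 /9747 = 0.27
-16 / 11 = -1.45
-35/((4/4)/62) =-2170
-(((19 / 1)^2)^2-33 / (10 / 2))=-651572 / 5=-130314.40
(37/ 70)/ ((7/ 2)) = 37/ 245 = 0.15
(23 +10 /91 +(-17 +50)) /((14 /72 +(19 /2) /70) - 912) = -114885 /1866644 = -0.06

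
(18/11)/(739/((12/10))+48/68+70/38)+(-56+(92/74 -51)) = -105.75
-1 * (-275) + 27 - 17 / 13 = 3909 / 13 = 300.69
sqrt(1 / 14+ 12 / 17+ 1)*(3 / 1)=9*sqrt(11186) / 238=4.00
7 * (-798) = -5586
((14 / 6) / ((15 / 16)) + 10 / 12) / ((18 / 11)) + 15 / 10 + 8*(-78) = -1005161 / 1620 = -620.47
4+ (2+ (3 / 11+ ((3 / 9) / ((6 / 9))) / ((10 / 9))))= 6.72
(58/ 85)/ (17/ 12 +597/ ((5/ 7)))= 696/ 853961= 0.00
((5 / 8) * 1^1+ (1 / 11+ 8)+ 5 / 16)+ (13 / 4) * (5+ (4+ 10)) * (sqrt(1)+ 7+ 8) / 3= 338.36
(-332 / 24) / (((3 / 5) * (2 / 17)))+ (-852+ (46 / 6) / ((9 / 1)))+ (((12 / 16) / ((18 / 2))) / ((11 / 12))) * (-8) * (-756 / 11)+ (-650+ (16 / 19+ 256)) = -345199075 / 248292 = -1390.29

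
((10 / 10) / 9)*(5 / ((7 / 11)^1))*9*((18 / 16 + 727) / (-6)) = -320375 / 336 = -953.50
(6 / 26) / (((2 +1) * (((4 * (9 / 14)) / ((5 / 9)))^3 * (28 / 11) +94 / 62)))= 2088625 / 6894629261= 0.00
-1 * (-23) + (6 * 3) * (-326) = -5845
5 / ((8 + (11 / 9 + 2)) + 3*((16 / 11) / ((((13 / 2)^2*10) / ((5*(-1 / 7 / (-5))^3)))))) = 3586708125 / 8050167989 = 0.45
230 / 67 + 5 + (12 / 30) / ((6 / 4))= 8743 / 1005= 8.70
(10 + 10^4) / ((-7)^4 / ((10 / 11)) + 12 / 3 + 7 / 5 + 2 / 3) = 8580 / 2269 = 3.78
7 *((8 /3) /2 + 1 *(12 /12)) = 16.33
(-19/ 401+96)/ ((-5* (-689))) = 38477/ 1381445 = 0.03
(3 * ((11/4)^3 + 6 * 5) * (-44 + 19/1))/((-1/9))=2194425/64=34287.89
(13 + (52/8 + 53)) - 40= 65/2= 32.50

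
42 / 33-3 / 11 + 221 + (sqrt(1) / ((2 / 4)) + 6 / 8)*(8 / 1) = 244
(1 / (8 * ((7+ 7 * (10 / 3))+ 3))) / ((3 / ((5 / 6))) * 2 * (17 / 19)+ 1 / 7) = 399 / 700640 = 0.00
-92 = -92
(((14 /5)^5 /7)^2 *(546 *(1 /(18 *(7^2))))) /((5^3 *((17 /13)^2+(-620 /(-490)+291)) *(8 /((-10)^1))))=-11348079946112 /891507568359375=-0.01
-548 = -548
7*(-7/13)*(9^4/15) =-107163/65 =-1648.66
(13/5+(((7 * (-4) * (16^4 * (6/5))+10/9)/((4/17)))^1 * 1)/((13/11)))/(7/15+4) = -9264947675/5226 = -1772856.42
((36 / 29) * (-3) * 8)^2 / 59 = 746496 / 49619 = 15.04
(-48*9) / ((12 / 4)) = -144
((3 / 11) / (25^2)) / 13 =3 / 89375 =0.00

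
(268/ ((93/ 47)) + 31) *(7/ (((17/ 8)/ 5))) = 4334120/ 1581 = 2741.38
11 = 11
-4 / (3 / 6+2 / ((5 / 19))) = -40 / 81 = -0.49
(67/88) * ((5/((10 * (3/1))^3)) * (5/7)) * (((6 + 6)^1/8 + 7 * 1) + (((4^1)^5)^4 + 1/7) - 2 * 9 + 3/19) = 725759119631849/6554240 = 110731239.57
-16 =-16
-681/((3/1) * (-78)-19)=681/253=2.69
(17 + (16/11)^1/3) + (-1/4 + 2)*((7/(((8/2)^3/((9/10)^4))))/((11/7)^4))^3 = 172621678034023693104997217342243/9872642020645797888000000000000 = 17.48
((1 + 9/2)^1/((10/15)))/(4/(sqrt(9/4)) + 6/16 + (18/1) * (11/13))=2574/5701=0.45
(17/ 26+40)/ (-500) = -1057/ 13000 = -0.08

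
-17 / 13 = -1.31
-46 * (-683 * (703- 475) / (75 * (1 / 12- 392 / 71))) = -2034378336 / 115825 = -17564.24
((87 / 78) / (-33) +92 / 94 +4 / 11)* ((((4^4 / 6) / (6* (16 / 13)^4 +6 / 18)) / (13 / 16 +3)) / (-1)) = -118715896832 / 114309861699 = -1.04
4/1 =4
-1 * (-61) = 61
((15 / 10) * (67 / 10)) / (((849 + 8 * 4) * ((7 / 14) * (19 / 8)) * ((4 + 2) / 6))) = 804 / 83695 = 0.01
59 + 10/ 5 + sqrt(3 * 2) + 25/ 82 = sqrt(6) + 5027/ 82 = 63.75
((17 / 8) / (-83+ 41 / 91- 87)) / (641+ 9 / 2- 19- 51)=-1547 / 71035116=-0.00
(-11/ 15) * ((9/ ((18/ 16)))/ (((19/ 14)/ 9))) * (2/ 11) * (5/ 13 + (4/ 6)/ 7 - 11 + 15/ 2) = 26384/ 1235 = 21.36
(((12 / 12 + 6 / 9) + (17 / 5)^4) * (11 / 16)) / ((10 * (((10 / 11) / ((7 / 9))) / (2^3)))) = 26859217 / 421875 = 63.67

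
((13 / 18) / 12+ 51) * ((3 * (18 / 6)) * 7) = 77203 / 24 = 3216.79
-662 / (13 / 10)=-6620 / 13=-509.23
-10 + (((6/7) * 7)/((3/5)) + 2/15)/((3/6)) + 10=304/15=20.27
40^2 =1600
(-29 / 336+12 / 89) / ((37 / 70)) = 0.09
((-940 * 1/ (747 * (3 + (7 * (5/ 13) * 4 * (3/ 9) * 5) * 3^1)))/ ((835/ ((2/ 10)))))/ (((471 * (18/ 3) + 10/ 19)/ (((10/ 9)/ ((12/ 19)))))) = -220571/ 66837764233044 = -0.00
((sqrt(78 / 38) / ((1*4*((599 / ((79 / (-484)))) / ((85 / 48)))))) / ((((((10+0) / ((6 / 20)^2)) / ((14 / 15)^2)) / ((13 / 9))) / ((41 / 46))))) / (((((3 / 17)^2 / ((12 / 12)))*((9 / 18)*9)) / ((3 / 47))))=-10136712859*sqrt(741) / 347271381103680000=-0.00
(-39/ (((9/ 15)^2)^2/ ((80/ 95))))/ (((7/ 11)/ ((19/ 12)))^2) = -18679375/ 11907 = -1568.77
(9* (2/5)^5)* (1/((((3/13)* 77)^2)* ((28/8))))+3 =389101441/129696875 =3.00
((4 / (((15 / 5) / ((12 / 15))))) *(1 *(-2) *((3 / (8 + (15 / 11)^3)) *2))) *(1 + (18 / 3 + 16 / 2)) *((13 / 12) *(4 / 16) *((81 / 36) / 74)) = -155727 / 1037702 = -0.15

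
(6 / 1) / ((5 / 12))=72 / 5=14.40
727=727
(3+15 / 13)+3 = 7.15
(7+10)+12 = 29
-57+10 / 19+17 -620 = -659.47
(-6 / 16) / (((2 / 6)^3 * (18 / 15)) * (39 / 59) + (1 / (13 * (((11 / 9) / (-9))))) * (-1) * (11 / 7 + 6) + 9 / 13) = -2657655 / 35509088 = -0.07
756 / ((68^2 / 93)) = 17577 / 1156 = 15.21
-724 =-724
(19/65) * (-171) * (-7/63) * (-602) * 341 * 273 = -1556242842/5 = -311248568.40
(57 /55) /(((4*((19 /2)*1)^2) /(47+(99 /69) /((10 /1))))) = 0.14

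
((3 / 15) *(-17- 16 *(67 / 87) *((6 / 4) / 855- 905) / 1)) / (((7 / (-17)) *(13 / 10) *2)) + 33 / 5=-4678358456 / 2256345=-2073.42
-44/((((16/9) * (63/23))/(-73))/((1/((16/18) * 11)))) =15111/224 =67.46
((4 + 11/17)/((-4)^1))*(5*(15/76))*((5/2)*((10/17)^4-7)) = 17023917375/863273056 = 19.72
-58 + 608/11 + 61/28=-169/308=-0.55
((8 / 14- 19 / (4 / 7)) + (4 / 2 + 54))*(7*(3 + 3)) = 1959 / 2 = 979.50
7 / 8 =0.88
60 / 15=4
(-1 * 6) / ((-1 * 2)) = 3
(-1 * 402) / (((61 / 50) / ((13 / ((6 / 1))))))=-43550 / 61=-713.93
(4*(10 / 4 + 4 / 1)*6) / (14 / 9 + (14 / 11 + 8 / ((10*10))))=193050 / 3599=53.64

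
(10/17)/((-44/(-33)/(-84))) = -630/17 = -37.06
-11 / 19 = -0.58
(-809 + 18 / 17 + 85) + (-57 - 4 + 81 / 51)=-13300 / 17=-782.35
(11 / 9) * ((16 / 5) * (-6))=-352 / 15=-23.47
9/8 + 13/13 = 17/8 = 2.12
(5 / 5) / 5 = 1 / 5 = 0.20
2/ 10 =1/ 5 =0.20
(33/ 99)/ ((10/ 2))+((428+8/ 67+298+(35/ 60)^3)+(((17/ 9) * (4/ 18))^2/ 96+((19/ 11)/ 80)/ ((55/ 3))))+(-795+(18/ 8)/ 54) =-68.57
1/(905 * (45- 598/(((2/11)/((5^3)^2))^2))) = -2/7993651122965425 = -0.00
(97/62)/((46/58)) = 2813/1426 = 1.97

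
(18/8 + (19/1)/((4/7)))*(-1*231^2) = -3788631/2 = -1894315.50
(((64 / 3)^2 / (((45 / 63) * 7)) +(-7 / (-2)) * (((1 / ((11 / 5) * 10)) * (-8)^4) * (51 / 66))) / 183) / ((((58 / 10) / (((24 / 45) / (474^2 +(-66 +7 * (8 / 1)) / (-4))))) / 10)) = 0.00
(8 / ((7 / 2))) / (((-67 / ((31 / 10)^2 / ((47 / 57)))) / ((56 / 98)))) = -876432 / 3857525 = -0.23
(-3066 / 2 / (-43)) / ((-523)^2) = 1533 / 11761747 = 0.00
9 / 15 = 0.60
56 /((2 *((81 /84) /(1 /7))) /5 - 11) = -560 /83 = -6.75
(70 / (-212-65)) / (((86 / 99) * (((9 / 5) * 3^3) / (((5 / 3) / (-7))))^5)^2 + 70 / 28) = -1615524291992187500 / 605727556625428640818147145999408847845561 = -0.00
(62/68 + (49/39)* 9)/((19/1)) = 0.64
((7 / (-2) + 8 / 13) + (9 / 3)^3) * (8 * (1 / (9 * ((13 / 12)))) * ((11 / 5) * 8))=294272 / 845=348.25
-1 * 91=-91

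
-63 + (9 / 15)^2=-1566 / 25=-62.64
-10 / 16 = -5 / 8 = -0.62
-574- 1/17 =-9759/17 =-574.06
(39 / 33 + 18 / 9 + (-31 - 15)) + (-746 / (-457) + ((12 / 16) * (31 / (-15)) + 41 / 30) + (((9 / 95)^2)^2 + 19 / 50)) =-201396723012911 / 4913427502500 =-40.99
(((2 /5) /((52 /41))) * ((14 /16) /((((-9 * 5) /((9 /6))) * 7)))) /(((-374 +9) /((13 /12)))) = 0.00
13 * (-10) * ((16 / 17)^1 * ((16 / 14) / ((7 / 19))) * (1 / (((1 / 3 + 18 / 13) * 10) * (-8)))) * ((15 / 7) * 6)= 13871520 / 390677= 35.51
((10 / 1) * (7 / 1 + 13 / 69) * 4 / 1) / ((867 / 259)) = 5138560 / 59823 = 85.90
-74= -74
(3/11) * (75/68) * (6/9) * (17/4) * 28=525/22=23.86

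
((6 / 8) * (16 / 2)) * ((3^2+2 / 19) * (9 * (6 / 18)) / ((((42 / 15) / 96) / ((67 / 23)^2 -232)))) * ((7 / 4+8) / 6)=-143596535940 / 70357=-2040970.14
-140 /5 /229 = -28 /229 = -0.12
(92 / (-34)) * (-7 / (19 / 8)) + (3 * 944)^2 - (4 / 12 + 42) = 8020189.64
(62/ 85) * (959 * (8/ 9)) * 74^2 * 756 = 218797829376/ 85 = 2574092110.31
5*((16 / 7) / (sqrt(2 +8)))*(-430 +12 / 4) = -488*sqrt(10) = -1543.19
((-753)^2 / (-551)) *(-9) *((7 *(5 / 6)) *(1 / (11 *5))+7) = 797781663 / 12122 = 65812.71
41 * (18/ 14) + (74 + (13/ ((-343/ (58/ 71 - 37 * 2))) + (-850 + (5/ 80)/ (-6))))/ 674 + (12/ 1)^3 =2804128776607/ 1575736512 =1779.57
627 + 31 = 658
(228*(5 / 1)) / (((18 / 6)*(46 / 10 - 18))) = -1900 / 67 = -28.36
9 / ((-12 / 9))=-27 / 4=-6.75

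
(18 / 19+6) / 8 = 33 / 38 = 0.87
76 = 76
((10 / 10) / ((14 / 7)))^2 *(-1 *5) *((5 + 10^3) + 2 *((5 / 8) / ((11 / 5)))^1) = -1256.96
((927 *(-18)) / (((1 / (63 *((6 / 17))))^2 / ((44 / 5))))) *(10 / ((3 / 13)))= -909160604352 / 289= -3145884444.12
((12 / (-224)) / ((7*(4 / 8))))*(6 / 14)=-9 / 1372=-0.01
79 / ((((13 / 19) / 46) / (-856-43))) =-62072354 / 13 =-4774796.46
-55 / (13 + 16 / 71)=-3905 / 939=-4.16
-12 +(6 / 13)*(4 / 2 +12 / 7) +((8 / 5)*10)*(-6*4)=-2760 / 7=-394.29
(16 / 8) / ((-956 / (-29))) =29 / 478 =0.06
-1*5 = -5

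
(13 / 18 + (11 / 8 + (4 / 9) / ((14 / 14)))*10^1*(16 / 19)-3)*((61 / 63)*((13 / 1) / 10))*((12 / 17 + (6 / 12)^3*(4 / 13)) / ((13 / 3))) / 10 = 4263229 / 15116400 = 0.28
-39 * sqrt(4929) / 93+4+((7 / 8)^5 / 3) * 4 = 115111 / 24576 - 13 * sqrt(4929) / 31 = -24.76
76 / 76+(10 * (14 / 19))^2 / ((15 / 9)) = 33.58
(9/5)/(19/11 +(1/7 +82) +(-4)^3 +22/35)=693/7892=0.09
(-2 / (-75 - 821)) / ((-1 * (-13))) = 1 / 5824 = 0.00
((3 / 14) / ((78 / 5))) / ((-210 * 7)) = -1 / 107016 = -0.00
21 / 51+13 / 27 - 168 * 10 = -1679.11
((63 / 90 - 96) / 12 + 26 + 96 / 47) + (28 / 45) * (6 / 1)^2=47941 / 1128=42.50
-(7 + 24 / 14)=-61 / 7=-8.71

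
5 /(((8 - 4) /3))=15 /4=3.75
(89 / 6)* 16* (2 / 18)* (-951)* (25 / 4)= -1410650 / 9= -156738.89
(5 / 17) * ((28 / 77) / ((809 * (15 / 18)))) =24 / 151283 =0.00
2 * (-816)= -1632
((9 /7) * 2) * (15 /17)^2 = 4050 /2023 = 2.00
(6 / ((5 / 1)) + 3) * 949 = 19929 / 5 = 3985.80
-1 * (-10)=10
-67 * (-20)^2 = -26800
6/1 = 6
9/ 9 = 1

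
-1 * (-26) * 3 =78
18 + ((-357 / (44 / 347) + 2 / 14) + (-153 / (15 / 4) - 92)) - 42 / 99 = -13538971 / 4620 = -2930.51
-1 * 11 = -11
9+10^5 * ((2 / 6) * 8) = 266675.67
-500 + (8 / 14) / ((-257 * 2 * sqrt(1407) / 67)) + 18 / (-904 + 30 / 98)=-22141382 / 44281 - 2 * sqrt(1407) / 37779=-500.02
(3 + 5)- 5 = 3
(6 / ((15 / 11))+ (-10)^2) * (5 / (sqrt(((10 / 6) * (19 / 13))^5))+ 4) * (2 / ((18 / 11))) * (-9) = -5213.63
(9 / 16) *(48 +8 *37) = 193.50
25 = 25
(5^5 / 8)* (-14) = -21875 / 4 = -5468.75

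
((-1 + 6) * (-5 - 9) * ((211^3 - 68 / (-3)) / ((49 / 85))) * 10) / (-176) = 59886454625 / 924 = 64812180.33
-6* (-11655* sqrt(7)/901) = 69930* sqrt(7)/901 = 205.35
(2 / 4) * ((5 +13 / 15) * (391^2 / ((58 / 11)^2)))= 203484611 / 12615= 16130.37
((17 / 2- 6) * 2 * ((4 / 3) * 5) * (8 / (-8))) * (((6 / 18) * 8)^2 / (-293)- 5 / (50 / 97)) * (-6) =-5128580 / 2637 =-1944.85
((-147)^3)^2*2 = 20180596739058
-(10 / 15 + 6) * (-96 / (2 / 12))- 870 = 2970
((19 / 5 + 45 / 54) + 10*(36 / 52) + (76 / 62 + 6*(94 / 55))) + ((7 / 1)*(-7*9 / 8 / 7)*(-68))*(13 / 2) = 931937203 / 265980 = 3503.79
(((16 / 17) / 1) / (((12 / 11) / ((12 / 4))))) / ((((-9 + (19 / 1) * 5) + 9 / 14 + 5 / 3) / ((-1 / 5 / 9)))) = -616 / 945795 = -0.00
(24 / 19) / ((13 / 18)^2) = 7776 / 3211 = 2.42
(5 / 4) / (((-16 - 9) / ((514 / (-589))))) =257 / 5890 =0.04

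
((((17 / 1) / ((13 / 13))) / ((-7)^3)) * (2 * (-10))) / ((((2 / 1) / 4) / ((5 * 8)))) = 27200 / 343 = 79.30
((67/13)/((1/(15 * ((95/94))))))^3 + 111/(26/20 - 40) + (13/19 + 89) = 2133493676926152353/4472567760648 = 477017.63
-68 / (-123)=68 / 123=0.55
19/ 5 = 3.80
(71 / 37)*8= 568 / 37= 15.35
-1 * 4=-4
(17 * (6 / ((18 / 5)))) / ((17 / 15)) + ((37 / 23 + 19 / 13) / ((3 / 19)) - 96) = -15415 / 299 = -51.56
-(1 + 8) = -9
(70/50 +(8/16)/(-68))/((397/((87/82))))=82389/22136720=0.00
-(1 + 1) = -2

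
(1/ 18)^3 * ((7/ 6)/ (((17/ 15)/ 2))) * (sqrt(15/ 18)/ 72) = 35 * sqrt(30)/ 42830208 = 0.00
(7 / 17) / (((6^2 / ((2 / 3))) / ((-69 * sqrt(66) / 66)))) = -161 * sqrt(66) / 20196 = -0.06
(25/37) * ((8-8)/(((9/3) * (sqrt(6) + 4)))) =0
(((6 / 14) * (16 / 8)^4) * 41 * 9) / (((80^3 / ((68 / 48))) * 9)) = 697 / 896000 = 0.00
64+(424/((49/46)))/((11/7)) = 24432/77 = 317.30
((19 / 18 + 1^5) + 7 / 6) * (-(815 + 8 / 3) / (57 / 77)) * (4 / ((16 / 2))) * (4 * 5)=-54775490 / 1539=-35591.61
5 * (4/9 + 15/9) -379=-3316/9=-368.44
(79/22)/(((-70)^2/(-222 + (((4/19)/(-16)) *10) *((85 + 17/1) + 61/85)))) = -12019297/69638800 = -0.17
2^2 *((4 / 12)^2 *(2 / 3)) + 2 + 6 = 224 / 27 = 8.30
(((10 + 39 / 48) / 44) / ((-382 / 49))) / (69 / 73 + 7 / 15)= -9282315 / 415762688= -0.02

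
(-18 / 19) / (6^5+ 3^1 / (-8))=-0.00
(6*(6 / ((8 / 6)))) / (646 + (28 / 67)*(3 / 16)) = 7236 / 173149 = 0.04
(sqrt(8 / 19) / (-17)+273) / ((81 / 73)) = 6643 / 27 - 146*sqrt(38) / 26163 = 246.00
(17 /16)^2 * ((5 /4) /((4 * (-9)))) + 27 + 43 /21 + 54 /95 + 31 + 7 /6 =1513614947 /24514560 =61.74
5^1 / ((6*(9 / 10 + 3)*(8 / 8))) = 25 / 117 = 0.21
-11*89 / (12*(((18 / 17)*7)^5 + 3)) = -0.00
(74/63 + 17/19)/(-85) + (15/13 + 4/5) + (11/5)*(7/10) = 45890569/13226850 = 3.47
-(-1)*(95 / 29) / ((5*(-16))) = -19 / 464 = -0.04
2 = 2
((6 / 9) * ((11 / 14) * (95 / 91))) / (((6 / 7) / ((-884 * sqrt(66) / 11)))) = -3230 * sqrt(66) / 63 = -416.52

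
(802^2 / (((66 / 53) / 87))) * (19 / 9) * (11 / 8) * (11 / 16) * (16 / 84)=51654587633 / 3024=17081543.53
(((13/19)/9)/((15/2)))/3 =26/7695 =0.00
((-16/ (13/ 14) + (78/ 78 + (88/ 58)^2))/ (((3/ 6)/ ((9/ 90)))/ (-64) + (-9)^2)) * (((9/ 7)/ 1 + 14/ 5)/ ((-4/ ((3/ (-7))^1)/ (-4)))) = 321621696/ 1067107055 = 0.30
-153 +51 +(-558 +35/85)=-11213/17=-659.59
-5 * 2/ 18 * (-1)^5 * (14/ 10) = 7/ 9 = 0.78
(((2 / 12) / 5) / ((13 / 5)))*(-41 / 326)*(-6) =41 / 4238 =0.01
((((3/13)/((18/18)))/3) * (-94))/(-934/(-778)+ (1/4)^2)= -5.73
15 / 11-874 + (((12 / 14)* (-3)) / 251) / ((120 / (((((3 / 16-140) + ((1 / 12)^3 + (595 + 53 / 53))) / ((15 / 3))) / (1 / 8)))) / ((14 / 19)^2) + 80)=-3736665885572569 / 4282041747280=-872.64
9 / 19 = 0.47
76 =76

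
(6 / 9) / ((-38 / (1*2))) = -2 / 57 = -0.04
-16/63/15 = -16/945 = -0.02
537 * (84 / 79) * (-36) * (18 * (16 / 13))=-467679744 / 1027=-455384.37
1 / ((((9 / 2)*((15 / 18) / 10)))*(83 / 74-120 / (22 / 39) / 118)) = -3.91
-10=-10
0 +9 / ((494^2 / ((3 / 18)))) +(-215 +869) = 319199091 / 488072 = 654.00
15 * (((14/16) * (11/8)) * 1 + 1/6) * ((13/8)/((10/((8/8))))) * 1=3419/1024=3.34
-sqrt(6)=-2.45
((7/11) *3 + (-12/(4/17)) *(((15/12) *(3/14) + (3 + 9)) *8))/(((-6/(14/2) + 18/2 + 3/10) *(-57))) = 10.40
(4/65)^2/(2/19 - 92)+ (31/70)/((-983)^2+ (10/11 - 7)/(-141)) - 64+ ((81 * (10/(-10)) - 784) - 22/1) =-73598401365829988383/77390534397512700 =-951.00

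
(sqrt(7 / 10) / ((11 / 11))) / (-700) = -sqrt(70) / 7000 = -0.00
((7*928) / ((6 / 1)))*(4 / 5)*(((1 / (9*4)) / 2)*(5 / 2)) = 812 / 27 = 30.07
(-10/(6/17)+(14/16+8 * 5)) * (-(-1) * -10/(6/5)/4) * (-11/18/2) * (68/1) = 1407175/2592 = 542.89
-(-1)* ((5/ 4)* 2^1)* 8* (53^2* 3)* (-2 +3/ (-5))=-438204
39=39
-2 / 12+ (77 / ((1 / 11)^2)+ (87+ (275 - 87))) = 57551 / 6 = 9591.83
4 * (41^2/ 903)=6724/ 903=7.45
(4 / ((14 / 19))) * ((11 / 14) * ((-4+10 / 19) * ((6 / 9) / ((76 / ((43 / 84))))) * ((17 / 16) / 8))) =-88451 / 10010112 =-0.01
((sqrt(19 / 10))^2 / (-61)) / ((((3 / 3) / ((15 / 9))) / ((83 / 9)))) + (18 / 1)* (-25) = -1483877 / 3294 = -450.48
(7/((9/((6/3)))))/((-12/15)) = -35/18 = -1.94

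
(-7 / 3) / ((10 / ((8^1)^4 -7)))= -9541 / 10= -954.10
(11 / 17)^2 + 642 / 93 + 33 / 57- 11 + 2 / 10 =-2467474 / 851105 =-2.90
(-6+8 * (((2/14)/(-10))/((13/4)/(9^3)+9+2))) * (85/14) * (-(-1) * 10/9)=-191260030/4717083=-40.55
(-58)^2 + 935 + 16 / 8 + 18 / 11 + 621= 54160 / 11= 4923.64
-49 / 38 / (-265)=49 / 10070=0.00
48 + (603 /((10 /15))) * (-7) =-12567 /2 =-6283.50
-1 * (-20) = 20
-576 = -576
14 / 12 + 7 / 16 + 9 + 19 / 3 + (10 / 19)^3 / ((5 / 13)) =1900389 / 109744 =17.32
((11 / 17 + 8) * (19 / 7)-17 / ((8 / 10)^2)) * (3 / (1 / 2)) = -2523 / 136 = -18.55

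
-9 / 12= -3 / 4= -0.75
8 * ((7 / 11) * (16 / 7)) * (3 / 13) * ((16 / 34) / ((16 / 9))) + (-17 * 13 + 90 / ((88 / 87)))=-1276877 / 9724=-131.31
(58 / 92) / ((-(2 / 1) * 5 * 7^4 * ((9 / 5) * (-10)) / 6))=29 / 3313380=0.00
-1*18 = -18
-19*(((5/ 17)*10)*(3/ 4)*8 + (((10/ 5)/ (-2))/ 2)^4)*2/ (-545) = 91523/ 74120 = 1.23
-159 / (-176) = 159 / 176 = 0.90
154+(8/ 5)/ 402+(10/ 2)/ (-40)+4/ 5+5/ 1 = 159.68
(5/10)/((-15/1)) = -1/30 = -0.03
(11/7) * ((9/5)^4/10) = 72171/43750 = 1.65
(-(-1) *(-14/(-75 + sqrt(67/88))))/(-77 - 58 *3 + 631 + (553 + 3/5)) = 0.00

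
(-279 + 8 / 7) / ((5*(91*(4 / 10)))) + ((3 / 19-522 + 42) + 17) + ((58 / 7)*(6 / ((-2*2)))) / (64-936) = -4900712373 / 10553816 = -464.35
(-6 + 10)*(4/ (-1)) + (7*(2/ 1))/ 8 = -57/ 4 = -14.25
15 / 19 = 0.79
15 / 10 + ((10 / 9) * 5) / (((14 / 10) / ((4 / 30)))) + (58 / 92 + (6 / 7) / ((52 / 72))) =217361 / 56511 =3.85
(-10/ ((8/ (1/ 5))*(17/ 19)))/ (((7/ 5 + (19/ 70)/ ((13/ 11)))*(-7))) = 1235/ 50422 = 0.02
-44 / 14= -22 / 7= -3.14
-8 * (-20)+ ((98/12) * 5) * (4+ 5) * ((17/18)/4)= 11845/48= 246.77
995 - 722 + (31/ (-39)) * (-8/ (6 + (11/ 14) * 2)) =566027/ 2067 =273.84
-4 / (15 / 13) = -52 / 15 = -3.47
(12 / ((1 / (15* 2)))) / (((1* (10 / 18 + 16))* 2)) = 1620 / 149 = 10.87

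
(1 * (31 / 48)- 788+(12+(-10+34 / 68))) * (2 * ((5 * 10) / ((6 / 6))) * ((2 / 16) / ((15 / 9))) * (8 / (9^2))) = -188365 / 324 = -581.37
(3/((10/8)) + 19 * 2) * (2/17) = 404/85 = 4.75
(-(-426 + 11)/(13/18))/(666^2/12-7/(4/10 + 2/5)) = 29880/1921621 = 0.02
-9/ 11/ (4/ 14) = -63/ 22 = -2.86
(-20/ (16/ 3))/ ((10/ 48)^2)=-432/ 5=-86.40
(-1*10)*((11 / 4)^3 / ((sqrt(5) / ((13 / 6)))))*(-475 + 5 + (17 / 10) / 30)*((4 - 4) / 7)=0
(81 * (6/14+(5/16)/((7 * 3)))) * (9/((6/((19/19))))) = 12069/224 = 53.88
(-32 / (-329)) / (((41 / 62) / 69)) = 136896 / 13489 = 10.15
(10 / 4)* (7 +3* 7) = 70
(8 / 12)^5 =32 / 243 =0.13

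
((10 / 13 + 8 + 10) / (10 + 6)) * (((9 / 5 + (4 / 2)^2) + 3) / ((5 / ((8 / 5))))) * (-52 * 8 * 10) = -343552 / 25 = -13742.08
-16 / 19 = -0.84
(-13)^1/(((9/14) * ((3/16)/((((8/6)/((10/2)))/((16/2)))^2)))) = -728/6075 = -0.12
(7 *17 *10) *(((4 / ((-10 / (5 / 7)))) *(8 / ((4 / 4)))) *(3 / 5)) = -1632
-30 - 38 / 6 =-109 / 3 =-36.33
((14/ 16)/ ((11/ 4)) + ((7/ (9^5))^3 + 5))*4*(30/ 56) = 120446312275407395/ 10569078114191982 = 11.40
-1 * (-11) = 11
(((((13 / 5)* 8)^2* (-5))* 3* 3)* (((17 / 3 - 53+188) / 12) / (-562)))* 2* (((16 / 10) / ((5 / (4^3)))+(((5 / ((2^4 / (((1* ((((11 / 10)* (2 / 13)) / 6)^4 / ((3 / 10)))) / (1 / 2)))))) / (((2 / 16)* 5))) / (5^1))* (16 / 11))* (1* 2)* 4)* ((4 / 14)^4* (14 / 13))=153554328945311744 / 160800276853125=954.94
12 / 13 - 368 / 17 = -4580 / 221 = -20.72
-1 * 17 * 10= -170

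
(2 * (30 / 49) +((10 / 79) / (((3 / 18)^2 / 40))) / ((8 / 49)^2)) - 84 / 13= 343859781 / 50323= 6833.05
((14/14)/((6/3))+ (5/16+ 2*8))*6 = 807/8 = 100.88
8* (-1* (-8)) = 64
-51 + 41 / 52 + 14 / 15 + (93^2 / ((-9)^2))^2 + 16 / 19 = 4542812519 / 400140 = 11353.06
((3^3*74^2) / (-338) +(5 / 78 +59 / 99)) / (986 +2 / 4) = -14615261 / 33010263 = -0.44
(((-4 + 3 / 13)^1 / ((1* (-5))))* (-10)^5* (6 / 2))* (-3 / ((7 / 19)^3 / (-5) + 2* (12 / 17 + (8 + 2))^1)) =244866300000 / 7724197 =31701.20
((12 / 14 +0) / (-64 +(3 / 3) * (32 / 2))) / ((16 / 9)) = -9 / 896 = -0.01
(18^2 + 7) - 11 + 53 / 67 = 21493 / 67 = 320.79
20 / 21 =0.95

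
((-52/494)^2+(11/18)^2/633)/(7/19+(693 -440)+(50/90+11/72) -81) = 1728098/25628586867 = 0.00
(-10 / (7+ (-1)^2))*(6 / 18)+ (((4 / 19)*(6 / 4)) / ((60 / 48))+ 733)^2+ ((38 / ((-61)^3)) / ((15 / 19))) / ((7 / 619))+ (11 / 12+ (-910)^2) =117506086972186807 / 86037148050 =1365759.90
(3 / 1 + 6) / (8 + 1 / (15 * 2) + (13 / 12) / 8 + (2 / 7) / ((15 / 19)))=30240 / 28663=1.06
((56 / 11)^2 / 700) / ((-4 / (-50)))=56 / 121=0.46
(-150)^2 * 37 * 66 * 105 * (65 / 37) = 10135125000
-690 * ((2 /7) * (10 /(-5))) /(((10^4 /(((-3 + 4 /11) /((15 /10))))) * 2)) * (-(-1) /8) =-0.00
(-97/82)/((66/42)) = -679/902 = -0.75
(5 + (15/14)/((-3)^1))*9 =585/14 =41.79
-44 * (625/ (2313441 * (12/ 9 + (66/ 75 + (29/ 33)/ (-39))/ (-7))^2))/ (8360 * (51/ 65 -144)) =2316015625/ 342007233070588566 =0.00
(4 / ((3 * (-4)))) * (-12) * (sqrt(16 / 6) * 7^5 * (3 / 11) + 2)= 8 + 134456 * sqrt(6) / 11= 29948.78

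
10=10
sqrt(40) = 2 * sqrt(10) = 6.32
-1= -1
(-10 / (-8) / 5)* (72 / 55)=18 / 55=0.33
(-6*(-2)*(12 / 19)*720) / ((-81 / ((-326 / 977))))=417280 / 18563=22.48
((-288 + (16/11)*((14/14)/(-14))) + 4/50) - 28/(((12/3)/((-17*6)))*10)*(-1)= -691891/1925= -359.42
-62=-62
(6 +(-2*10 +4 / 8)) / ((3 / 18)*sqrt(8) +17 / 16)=-33048 / 2089 +10368*sqrt(2) / 2089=-8.80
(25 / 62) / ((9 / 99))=4.44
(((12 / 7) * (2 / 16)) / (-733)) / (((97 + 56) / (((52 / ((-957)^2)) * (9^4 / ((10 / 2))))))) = -6318 / 44381533735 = -0.00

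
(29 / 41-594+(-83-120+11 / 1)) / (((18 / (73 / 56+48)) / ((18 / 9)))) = -88895917 / 20664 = -4301.97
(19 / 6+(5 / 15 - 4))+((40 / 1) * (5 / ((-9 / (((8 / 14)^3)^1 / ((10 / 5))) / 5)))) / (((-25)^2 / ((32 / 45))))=-710959 / 1389150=-0.51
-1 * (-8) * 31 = 248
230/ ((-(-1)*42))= 115/ 21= 5.48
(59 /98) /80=59 /7840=0.01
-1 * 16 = -16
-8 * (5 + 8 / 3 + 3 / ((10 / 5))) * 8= -1760 / 3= -586.67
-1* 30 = -30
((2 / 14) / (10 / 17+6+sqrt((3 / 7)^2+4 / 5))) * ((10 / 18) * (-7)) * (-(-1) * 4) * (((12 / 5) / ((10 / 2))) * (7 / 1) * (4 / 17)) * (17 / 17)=-2458624 / 9010893+53312 * sqrt(1205) / 45054465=-0.23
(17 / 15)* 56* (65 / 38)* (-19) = -6188 / 3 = -2062.67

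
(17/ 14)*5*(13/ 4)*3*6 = 9945/ 28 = 355.18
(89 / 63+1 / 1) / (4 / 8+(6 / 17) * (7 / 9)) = 5168 / 1659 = 3.12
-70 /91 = -10 /13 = -0.77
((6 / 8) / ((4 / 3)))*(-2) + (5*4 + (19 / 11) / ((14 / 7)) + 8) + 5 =2881 / 88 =32.74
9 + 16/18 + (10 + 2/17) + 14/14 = 3214/153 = 21.01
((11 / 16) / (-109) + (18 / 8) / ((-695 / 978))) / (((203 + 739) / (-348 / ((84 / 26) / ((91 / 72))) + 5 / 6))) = 0.46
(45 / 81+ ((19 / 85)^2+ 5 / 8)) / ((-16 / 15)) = -640117 / 554880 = -1.15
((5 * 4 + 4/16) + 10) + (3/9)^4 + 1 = 10129/324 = 31.26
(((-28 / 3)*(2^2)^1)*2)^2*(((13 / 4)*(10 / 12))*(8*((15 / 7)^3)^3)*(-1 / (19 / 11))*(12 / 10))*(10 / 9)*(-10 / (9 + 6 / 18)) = 10424700000000000 / 109531219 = 95175604.68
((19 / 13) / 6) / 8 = 19 / 624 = 0.03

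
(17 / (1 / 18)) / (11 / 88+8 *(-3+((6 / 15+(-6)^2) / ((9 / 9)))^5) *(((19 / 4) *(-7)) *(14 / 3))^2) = 68850000 / 2769339907715266157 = 0.00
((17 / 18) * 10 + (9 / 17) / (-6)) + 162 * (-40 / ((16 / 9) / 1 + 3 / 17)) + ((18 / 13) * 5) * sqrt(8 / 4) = -302524603 / 91494 + 90 * sqrt(2) / 13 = -3296.71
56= 56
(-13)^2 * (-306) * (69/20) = -1784133/10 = -178413.30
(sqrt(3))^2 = 3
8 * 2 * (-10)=-160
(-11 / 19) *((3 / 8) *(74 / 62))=-1221 / 4712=-0.26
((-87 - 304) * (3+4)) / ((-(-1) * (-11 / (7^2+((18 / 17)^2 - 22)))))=1308447 / 187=6997.04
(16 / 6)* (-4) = -32 / 3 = -10.67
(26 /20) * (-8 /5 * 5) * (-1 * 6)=62.40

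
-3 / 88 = -0.03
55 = 55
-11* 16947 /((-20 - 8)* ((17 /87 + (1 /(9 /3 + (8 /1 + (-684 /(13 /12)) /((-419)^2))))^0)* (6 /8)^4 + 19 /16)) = 6178392 /1453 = 4252.16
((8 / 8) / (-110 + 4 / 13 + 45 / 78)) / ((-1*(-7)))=-0.00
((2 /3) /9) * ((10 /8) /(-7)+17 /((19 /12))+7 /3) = 20575 /21546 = 0.95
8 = 8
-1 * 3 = -3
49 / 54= 0.91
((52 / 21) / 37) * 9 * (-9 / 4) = -351 / 259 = -1.36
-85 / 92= -0.92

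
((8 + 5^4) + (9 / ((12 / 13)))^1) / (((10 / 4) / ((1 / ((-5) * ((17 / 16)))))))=-20568 / 425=-48.40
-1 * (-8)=8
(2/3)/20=1/30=0.03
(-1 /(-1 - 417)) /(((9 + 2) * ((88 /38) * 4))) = 1 /42592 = 0.00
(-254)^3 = -16387064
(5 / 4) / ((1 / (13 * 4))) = 65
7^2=49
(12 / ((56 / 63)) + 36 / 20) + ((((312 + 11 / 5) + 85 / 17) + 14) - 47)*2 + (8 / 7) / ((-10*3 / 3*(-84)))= 863921 / 1470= 587.70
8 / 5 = 1.60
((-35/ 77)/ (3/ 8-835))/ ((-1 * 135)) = -8/ 1983069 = -0.00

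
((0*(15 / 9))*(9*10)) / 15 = 0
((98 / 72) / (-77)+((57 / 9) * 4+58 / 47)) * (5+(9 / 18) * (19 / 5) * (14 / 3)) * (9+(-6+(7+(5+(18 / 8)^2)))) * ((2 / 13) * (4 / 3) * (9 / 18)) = 52873301 / 69795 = 757.55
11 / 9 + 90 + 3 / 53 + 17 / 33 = 481643 / 5247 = 91.79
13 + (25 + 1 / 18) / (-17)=3527 / 306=11.53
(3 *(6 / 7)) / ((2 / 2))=18 / 7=2.57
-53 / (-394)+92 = 36301 / 394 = 92.13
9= 9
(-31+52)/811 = 21/811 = 0.03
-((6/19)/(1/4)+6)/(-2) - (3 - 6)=126/19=6.63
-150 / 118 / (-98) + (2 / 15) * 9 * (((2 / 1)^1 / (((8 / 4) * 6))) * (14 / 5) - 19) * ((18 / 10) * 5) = -28931253 / 144550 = -200.15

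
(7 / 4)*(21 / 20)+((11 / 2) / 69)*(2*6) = 5141 / 1840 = 2.79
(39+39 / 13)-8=34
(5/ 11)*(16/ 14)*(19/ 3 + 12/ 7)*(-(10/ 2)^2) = -104.51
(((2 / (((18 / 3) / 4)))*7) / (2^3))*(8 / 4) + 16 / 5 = 83 / 15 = 5.53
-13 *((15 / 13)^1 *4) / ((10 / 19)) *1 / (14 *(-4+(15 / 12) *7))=-12 / 7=-1.71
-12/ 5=-2.40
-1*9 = -9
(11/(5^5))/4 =11/12500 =0.00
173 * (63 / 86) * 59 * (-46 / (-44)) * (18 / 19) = 133109487 / 17974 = 7405.67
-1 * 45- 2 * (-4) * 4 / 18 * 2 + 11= -30.44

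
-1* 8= -8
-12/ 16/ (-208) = 3/ 832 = 0.00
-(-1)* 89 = 89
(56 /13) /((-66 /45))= -420 /143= -2.94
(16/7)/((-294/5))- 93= -95737/1029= -93.04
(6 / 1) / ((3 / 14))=28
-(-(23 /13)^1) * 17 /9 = 3.34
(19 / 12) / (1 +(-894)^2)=19 / 9590844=0.00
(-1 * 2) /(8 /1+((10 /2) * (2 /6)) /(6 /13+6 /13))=-72 /353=-0.20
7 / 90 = 0.08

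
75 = 75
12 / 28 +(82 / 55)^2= 56143 / 21175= 2.65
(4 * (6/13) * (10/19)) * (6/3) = 480/247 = 1.94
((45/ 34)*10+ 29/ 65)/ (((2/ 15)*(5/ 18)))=408186/ 1105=369.40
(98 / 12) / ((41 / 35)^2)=60025 / 10086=5.95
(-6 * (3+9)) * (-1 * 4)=288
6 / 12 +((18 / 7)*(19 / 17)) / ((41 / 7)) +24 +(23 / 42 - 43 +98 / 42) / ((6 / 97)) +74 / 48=-218521837 / 351288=-622.06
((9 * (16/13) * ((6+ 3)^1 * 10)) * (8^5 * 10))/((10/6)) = 2548039680/13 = 196003052.31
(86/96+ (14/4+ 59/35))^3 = 1066522888313/4741632000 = 224.93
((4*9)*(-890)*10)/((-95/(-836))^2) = -24811776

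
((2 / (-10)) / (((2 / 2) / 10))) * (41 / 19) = -82 / 19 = -4.32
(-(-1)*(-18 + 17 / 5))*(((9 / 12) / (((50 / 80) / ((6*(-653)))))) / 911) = 1716084 / 22775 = 75.35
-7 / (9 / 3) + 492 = 489.67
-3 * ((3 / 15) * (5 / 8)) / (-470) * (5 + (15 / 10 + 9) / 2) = 123 / 15040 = 0.01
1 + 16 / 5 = 21 / 5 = 4.20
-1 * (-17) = 17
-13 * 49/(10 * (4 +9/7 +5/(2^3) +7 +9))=-17836/6135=-2.91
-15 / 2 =-7.50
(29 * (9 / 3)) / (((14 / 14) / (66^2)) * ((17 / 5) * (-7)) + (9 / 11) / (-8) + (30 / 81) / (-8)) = -11369160 / 20129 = -564.81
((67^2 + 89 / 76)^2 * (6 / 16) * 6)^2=1098476906014389463386561 / 533794816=2057863570586623.05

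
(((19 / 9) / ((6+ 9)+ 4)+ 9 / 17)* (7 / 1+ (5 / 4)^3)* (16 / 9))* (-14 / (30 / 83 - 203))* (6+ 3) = 5437579 / 857769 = 6.34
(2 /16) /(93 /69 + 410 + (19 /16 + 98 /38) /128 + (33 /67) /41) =0.00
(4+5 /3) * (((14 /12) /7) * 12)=34 /3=11.33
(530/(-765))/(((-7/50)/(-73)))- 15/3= -392255/1071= -366.25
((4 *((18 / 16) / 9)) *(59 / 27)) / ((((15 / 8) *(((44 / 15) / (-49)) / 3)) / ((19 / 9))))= -54929 / 891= -61.65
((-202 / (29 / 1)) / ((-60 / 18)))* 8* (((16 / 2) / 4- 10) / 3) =-6464 / 145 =-44.58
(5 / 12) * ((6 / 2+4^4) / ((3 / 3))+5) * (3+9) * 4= 5280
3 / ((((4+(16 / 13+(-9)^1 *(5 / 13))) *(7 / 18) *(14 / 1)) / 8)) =2808 / 1127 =2.49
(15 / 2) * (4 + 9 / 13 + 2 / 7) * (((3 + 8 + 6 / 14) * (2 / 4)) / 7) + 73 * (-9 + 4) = -1491635 / 4459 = -334.52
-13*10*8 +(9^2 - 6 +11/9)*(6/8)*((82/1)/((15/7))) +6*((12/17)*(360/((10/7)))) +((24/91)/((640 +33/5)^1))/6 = 498490811831/225065295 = 2214.87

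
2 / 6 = 1 / 3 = 0.33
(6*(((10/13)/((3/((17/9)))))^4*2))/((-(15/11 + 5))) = -3674924000/35416468269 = -0.10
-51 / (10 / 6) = -153 / 5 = -30.60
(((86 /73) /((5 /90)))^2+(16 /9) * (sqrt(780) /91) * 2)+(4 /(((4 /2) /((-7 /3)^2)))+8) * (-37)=-248.13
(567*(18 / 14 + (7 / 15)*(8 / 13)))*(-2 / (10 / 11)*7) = -4463613 / 325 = -13734.19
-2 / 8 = -1 / 4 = -0.25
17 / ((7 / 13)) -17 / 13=2754 / 91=30.26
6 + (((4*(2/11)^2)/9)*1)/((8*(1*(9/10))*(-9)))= 529234/88209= 6.00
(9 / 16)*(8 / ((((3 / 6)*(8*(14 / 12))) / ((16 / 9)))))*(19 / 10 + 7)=534 / 35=15.26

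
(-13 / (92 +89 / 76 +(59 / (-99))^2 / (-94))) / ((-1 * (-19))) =-23953644 / 3261709129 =-0.01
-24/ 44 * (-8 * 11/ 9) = 16/ 3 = 5.33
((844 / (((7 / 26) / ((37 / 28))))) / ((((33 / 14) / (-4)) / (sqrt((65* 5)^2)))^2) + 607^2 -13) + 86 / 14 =9607916874455 / 7623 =1260385264.92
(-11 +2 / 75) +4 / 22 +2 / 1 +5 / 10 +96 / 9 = 2.38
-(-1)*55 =55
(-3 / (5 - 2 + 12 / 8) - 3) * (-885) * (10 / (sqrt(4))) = 16225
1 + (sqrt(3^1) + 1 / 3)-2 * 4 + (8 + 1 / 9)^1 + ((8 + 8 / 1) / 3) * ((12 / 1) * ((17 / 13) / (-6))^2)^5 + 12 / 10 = sqrt(3) + 1490097514968431 / 502494202789605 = 4.70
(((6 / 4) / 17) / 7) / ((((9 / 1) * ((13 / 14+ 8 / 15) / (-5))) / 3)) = -75 / 5219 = -0.01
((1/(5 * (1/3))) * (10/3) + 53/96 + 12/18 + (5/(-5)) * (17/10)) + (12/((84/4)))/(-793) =1348253/888160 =1.52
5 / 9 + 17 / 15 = 76 / 45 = 1.69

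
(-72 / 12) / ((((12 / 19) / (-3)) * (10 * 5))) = 57 / 100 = 0.57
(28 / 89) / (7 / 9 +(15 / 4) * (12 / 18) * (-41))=-504 / 162959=-0.00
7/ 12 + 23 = 283/ 12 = 23.58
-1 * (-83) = 83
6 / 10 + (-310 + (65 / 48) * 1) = -73931 / 240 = -308.05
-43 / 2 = -21.50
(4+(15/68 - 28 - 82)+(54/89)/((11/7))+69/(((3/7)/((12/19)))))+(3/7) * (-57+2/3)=-246603283/8854076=-27.85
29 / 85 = 0.34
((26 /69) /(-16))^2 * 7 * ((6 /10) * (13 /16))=15379 /8125440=0.00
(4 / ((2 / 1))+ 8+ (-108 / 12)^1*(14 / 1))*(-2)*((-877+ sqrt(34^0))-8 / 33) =-6708512 / 33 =-203288.24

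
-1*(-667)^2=-444889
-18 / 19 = -0.95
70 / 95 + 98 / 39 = 2408 / 741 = 3.25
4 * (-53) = -212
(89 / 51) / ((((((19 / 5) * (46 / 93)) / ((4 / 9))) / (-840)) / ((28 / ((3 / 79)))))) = -17088142400 / 66861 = -255577.13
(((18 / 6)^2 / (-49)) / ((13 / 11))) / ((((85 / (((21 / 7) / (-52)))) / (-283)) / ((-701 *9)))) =188.34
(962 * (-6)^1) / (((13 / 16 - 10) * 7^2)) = 30784 / 2401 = 12.82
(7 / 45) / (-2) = -7 / 90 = -0.08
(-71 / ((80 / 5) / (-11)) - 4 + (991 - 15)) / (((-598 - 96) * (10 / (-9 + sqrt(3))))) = 1.07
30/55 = 6/11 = 0.55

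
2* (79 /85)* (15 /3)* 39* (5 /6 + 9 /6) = 14378 /17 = 845.76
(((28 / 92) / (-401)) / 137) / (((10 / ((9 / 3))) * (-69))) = 7 / 290616730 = 0.00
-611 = -611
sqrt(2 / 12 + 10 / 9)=sqrt(46) / 6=1.13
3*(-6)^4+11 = 3899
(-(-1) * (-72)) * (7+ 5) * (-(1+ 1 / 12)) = 936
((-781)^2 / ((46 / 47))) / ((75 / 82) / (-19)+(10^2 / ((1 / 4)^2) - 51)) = 22332502093 / 55505141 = 402.35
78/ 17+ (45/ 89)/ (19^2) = 2506827/ 546193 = 4.59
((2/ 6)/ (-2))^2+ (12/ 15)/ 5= 169/ 900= 0.19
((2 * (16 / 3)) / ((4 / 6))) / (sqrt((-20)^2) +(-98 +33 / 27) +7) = -36 / 157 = -0.23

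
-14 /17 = -0.82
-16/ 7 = -2.29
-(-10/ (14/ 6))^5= 24300000/ 16807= 1445.83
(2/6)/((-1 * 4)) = -1/12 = -0.08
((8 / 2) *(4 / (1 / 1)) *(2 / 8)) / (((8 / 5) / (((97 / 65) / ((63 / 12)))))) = 194 / 273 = 0.71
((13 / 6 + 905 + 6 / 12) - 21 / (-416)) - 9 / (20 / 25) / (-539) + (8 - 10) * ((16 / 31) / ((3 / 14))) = 18828456067 / 20852832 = 902.92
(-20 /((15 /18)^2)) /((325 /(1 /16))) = -9 /1625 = -0.01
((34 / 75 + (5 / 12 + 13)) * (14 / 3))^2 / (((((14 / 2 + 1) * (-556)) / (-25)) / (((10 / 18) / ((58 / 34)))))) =1602499577 / 208967040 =7.67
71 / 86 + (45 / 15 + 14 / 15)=6139 / 1290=4.76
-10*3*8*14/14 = -240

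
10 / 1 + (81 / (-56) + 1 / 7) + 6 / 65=31991 / 3640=8.79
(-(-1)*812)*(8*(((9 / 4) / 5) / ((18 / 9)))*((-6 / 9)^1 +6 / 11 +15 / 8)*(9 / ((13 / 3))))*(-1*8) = -30452436 / 715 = -42590.82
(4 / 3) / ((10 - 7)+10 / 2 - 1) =4 / 21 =0.19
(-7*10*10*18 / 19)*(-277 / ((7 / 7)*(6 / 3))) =1745100 / 19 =91847.37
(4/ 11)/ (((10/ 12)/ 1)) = 24/ 55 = 0.44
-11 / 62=-0.18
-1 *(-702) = 702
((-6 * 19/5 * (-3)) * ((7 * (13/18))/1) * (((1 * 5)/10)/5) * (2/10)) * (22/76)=1001/500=2.00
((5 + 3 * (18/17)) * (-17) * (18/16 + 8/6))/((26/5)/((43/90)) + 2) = -352643/13296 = -26.52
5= 5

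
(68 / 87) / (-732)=-17 / 15921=-0.00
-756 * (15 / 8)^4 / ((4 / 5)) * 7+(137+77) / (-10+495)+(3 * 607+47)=-158707151251 / 1986560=-79890.44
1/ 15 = 0.07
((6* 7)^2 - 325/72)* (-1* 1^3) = -126683/72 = -1759.49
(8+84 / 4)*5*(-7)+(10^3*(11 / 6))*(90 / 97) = 686.03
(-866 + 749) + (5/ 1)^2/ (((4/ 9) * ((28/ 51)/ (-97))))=-1126179/ 112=-10055.17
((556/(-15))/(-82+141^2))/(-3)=556/890955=0.00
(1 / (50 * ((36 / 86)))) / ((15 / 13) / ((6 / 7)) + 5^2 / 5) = 559 / 74250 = 0.01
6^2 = 36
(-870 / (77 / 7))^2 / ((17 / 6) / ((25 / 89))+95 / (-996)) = 18846810000 / 30102743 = 626.08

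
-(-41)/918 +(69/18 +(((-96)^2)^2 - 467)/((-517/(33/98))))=-116946179573/2114154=-55315.83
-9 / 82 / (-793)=9 / 65026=0.00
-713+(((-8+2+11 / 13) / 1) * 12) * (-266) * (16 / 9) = 1112801 / 39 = 28533.36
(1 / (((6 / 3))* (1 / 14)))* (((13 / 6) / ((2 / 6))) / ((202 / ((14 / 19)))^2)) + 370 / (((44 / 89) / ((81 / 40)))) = 982260935605 / 648130736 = 1515.53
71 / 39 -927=-36082 / 39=-925.18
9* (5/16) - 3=-3/16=-0.19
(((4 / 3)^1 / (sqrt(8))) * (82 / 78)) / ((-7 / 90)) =-410 * sqrt(2) / 91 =-6.37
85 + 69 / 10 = 919 / 10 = 91.90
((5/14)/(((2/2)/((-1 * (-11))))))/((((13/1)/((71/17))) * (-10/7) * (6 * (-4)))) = 781/21216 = 0.04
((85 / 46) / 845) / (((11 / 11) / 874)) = 323 / 169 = 1.91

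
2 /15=0.13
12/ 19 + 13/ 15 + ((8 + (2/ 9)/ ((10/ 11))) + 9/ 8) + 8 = 25811/ 1368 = 18.87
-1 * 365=-365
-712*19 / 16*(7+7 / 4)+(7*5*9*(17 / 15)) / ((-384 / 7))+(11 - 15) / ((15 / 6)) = -4739989 / 640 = -7406.23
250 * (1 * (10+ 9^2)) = 22750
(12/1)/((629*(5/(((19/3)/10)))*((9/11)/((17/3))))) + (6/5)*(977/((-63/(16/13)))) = -52016522/2272725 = -22.89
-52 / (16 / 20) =-65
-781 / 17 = -45.94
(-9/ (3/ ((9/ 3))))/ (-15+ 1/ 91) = 819/ 1364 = 0.60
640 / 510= 64 / 51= 1.25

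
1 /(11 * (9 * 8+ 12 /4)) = 1 /825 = 0.00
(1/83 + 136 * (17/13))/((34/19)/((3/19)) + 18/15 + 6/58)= 83480415/5931263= 14.07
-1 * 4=-4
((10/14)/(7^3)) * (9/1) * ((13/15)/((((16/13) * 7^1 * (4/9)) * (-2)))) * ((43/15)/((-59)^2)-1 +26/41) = 594301851/767587791040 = 0.00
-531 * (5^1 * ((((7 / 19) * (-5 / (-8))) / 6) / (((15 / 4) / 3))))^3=-2529625 / 1316928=-1.92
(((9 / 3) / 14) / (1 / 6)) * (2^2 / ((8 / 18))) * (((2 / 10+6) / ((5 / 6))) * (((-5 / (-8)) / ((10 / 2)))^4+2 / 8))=308853 / 14336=21.54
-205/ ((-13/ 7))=1435/ 13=110.38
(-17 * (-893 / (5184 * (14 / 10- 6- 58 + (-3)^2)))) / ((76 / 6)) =-0.00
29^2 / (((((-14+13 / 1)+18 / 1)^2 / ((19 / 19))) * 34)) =841 / 9826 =0.09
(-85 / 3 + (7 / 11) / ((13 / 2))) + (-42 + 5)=-27986 / 429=-65.24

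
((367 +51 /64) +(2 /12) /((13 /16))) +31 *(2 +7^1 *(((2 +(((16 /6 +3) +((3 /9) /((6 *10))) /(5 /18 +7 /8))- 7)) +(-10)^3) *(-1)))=75023919497 /345280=217284.29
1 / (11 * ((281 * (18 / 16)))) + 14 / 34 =194869 / 472923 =0.41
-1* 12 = -12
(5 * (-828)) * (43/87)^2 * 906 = -770589240/841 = -916277.34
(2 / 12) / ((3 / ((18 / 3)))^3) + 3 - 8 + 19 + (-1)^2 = 16.33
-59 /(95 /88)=-5192 /95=-54.65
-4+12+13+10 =31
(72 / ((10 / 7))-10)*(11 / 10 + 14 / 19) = 35249 / 475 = 74.21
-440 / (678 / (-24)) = 1760 / 113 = 15.58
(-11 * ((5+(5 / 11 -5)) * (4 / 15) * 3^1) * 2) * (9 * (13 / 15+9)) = -3552 / 5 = -710.40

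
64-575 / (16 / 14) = -3513 / 8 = -439.12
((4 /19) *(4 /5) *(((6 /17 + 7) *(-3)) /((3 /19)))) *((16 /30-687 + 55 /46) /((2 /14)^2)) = 926760520 /1173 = 790077.17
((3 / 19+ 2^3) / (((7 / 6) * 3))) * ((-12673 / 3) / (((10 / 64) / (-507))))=223642432 / 7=31948918.86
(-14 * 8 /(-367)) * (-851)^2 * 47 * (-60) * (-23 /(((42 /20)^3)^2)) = 250515609920000000 /1498865067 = 167136866.04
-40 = -40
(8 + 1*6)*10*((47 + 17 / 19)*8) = 1019200 / 19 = 53642.11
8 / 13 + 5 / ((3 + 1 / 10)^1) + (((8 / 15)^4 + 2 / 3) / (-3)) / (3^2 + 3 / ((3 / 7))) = 1083444031 / 489645000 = 2.21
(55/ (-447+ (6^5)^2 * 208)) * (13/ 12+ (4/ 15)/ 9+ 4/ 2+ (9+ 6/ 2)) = 89771/ 1358312129388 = 0.00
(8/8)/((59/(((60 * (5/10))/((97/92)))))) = 0.48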